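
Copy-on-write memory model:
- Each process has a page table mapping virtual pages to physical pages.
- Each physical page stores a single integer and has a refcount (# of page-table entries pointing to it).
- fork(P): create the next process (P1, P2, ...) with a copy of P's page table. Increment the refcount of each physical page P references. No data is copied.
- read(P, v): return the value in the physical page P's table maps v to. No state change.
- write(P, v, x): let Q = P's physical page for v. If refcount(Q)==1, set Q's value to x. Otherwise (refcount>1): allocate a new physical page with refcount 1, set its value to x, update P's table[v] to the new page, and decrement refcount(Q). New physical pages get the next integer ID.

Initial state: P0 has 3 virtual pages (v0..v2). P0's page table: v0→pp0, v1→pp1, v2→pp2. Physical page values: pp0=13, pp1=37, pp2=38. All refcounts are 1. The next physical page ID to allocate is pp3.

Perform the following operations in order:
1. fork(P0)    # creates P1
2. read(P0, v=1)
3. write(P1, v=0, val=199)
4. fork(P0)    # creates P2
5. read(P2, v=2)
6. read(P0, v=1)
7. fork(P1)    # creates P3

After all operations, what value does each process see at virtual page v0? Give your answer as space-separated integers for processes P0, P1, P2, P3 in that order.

Op 1: fork(P0) -> P1. 3 ppages; refcounts: pp0:2 pp1:2 pp2:2
Op 2: read(P0, v1) -> 37. No state change.
Op 3: write(P1, v0, 199). refcount(pp0)=2>1 -> COPY to pp3. 4 ppages; refcounts: pp0:1 pp1:2 pp2:2 pp3:1
Op 4: fork(P0) -> P2. 4 ppages; refcounts: pp0:2 pp1:3 pp2:3 pp3:1
Op 5: read(P2, v2) -> 38. No state change.
Op 6: read(P0, v1) -> 37. No state change.
Op 7: fork(P1) -> P3. 4 ppages; refcounts: pp0:2 pp1:4 pp2:4 pp3:2
P0: v0 -> pp0 = 13
P1: v0 -> pp3 = 199
P2: v0 -> pp0 = 13
P3: v0 -> pp3 = 199

Answer: 13 199 13 199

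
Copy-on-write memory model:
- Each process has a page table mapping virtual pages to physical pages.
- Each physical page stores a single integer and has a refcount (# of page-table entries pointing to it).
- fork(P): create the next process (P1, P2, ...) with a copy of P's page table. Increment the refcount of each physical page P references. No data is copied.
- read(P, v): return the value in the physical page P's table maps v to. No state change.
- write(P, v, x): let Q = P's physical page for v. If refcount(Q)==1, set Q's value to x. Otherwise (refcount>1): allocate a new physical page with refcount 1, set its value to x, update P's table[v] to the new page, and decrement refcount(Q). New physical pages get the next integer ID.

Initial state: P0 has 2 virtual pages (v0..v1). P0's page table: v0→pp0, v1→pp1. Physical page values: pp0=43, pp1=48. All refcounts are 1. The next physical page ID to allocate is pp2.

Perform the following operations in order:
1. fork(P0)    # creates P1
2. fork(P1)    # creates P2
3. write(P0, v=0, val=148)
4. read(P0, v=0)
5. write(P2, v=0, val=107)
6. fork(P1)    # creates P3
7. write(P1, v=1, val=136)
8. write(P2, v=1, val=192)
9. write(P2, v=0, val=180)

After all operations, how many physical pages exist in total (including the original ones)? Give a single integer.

Op 1: fork(P0) -> P1. 2 ppages; refcounts: pp0:2 pp1:2
Op 2: fork(P1) -> P2. 2 ppages; refcounts: pp0:3 pp1:3
Op 3: write(P0, v0, 148). refcount(pp0)=3>1 -> COPY to pp2. 3 ppages; refcounts: pp0:2 pp1:3 pp2:1
Op 4: read(P0, v0) -> 148. No state change.
Op 5: write(P2, v0, 107). refcount(pp0)=2>1 -> COPY to pp3. 4 ppages; refcounts: pp0:1 pp1:3 pp2:1 pp3:1
Op 6: fork(P1) -> P3. 4 ppages; refcounts: pp0:2 pp1:4 pp2:1 pp3:1
Op 7: write(P1, v1, 136). refcount(pp1)=4>1 -> COPY to pp4. 5 ppages; refcounts: pp0:2 pp1:3 pp2:1 pp3:1 pp4:1
Op 8: write(P2, v1, 192). refcount(pp1)=3>1 -> COPY to pp5. 6 ppages; refcounts: pp0:2 pp1:2 pp2:1 pp3:1 pp4:1 pp5:1
Op 9: write(P2, v0, 180). refcount(pp3)=1 -> write in place. 6 ppages; refcounts: pp0:2 pp1:2 pp2:1 pp3:1 pp4:1 pp5:1

Answer: 6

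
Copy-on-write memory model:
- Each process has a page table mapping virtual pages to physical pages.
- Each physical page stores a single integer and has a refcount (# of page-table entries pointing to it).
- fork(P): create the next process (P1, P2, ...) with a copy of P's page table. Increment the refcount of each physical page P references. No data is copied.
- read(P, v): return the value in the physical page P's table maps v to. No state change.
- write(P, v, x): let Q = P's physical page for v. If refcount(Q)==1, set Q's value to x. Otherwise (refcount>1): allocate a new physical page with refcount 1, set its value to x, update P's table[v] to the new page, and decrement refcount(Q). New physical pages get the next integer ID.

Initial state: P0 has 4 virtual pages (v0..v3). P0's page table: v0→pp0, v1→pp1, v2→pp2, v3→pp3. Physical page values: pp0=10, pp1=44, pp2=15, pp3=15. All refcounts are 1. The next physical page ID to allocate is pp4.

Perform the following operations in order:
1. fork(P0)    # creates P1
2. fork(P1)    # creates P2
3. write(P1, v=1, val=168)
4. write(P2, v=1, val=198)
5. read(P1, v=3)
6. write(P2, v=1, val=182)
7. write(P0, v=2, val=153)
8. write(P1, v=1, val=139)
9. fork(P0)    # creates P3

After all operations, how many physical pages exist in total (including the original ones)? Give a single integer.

Answer: 7

Derivation:
Op 1: fork(P0) -> P1. 4 ppages; refcounts: pp0:2 pp1:2 pp2:2 pp3:2
Op 2: fork(P1) -> P2. 4 ppages; refcounts: pp0:3 pp1:3 pp2:3 pp3:3
Op 3: write(P1, v1, 168). refcount(pp1)=3>1 -> COPY to pp4. 5 ppages; refcounts: pp0:3 pp1:2 pp2:3 pp3:3 pp4:1
Op 4: write(P2, v1, 198). refcount(pp1)=2>1 -> COPY to pp5. 6 ppages; refcounts: pp0:3 pp1:1 pp2:3 pp3:3 pp4:1 pp5:1
Op 5: read(P1, v3) -> 15. No state change.
Op 6: write(P2, v1, 182). refcount(pp5)=1 -> write in place. 6 ppages; refcounts: pp0:3 pp1:1 pp2:3 pp3:3 pp4:1 pp5:1
Op 7: write(P0, v2, 153). refcount(pp2)=3>1 -> COPY to pp6. 7 ppages; refcounts: pp0:3 pp1:1 pp2:2 pp3:3 pp4:1 pp5:1 pp6:1
Op 8: write(P1, v1, 139). refcount(pp4)=1 -> write in place. 7 ppages; refcounts: pp0:3 pp1:1 pp2:2 pp3:3 pp4:1 pp5:1 pp6:1
Op 9: fork(P0) -> P3. 7 ppages; refcounts: pp0:4 pp1:2 pp2:2 pp3:4 pp4:1 pp5:1 pp6:2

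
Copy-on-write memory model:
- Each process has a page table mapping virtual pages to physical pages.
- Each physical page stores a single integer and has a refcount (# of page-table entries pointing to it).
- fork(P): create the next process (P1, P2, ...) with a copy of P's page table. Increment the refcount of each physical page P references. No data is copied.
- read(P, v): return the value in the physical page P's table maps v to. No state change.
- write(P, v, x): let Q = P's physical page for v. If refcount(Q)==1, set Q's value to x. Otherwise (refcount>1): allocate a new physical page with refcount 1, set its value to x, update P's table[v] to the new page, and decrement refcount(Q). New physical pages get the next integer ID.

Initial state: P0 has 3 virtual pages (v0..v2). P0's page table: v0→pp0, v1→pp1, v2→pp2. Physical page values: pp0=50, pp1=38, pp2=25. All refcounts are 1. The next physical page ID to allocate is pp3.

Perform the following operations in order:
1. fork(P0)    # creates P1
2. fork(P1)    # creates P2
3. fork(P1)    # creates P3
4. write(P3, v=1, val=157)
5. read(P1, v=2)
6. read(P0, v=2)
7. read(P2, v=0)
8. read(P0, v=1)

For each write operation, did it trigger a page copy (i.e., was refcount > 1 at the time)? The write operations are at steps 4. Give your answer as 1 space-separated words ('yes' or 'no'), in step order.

Op 1: fork(P0) -> P1. 3 ppages; refcounts: pp0:2 pp1:2 pp2:2
Op 2: fork(P1) -> P2. 3 ppages; refcounts: pp0:3 pp1:3 pp2:3
Op 3: fork(P1) -> P3. 3 ppages; refcounts: pp0:4 pp1:4 pp2:4
Op 4: write(P3, v1, 157). refcount(pp1)=4>1 -> COPY to pp3. 4 ppages; refcounts: pp0:4 pp1:3 pp2:4 pp3:1
Op 5: read(P1, v2) -> 25. No state change.
Op 6: read(P0, v2) -> 25. No state change.
Op 7: read(P2, v0) -> 50. No state change.
Op 8: read(P0, v1) -> 38. No state change.

yes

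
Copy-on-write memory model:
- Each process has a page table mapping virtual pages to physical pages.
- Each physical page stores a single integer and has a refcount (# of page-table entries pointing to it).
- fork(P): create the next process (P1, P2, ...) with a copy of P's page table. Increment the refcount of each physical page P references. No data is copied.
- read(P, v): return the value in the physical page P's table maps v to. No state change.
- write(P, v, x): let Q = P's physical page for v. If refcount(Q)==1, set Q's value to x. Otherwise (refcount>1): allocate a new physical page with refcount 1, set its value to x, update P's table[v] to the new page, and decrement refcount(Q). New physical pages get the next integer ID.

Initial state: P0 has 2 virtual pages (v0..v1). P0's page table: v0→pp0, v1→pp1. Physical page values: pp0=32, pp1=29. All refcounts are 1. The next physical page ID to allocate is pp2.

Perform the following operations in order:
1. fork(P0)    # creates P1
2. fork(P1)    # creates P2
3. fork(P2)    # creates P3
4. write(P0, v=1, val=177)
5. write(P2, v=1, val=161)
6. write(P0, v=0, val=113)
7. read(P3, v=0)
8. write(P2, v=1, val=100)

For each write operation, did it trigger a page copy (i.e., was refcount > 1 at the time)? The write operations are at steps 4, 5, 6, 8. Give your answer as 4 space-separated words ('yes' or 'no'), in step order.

Op 1: fork(P0) -> P1. 2 ppages; refcounts: pp0:2 pp1:2
Op 2: fork(P1) -> P2. 2 ppages; refcounts: pp0:3 pp1:3
Op 3: fork(P2) -> P3. 2 ppages; refcounts: pp0:4 pp1:4
Op 4: write(P0, v1, 177). refcount(pp1)=4>1 -> COPY to pp2. 3 ppages; refcounts: pp0:4 pp1:3 pp2:1
Op 5: write(P2, v1, 161). refcount(pp1)=3>1 -> COPY to pp3. 4 ppages; refcounts: pp0:4 pp1:2 pp2:1 pp3:1
Op 6: write(P0, v0, 113). refcount(pp0)=4>1 -> COPY to pp4. 5 ppages; refcounts: pp0:3 pp1:2 pp2:1 pp3:1 pp4:1
Op 7: read(P3, v0) -> 32. No state change.
Op 8: write(P2, v1, 100). refcount(pp3)=1 -> write in place. 5 ppages; refcounts: pp0:3 pp1:2 pp2:1 pp3:1 pp4:1

yes yes yes no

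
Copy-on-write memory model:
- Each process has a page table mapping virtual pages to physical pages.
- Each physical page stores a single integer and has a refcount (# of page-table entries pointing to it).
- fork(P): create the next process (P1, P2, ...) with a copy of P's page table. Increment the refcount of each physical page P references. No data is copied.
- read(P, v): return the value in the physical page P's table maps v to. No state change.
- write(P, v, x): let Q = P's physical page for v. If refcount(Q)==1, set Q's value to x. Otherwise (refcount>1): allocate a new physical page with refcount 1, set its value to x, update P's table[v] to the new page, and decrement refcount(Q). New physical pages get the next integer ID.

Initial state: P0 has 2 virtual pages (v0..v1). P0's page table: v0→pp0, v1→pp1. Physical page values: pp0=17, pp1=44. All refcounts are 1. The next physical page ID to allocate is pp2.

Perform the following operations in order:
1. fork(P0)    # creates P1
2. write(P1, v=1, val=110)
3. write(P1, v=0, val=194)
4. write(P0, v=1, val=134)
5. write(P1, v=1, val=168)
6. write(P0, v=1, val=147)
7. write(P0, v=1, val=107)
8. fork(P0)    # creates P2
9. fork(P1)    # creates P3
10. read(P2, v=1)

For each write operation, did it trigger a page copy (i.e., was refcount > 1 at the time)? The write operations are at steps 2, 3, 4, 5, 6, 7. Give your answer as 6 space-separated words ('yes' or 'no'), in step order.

Op 1: fork(P0) -> P1. 2 ppages; refcounts: pp0:2 pp1:2
Op 2: write(P1, v1, 110). refcount(pp1)=2>1 -> COPY to pp2. 3 ppages; refcounts: pp0:2 pp1:1 pp2:1
Op 3: write(P1, v0, 194). refcount(pp0)=2>1 -> COPY to pp3. 4 ppages; refcounts: pp0:1 pp1:1 pp2:1 pp3:1
Op 4: write(P0, v1, 134). refcount(pp1)=1 -> write in place. 4 ppages; refcounts: pp0:1 pp1:1 pp2:1 pp3:1
Op 5: write(P1, v1, 168). refcount(pp2)=1 -> write in place. 4 ppages; refcounts: pp0:1 pp1:1 pp2:1 pp3:1
Op 6: write(P0, v1, 147). refcount(pp1)=1 -> write in place. 4 ppages; refcounts: pp0:1 pp1:1 pp2:1 pp3:1
Op 7: write(P0, v1, 107). refcount(pp1)=1 -> write in place. 4 ppages; refcounts: pp0:1 pp1:1 pp2:1 pp3:1
Op 8: fork(P0) -> P2. 4 ppages; refcounts: pp0:2 pp1:2 pp2:1 pp3:1
Op 9: fork(P1) -> P3. 4 ppages; refcounts: pp0:2 pp1:2 pp2:2 pp3:2
Op 10: read(P2, v1) -> 107. No state change.

yes yes no no no no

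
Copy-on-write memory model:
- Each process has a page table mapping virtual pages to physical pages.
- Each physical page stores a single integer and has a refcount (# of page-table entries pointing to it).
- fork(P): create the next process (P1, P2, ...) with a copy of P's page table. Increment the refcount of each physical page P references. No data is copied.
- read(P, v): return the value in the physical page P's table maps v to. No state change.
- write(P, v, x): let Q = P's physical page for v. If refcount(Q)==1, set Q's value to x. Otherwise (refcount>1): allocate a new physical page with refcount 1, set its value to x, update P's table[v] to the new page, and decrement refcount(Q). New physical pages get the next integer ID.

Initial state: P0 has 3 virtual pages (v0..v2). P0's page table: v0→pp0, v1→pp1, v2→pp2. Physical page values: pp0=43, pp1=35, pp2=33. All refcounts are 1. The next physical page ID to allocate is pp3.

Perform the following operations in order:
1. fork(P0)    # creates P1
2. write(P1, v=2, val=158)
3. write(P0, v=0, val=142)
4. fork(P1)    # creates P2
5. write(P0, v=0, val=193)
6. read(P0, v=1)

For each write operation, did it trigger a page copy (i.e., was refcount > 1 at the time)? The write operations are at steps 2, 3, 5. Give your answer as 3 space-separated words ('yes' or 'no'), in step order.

Op 1: fork(P0) -> P1. 3 ppages; refcounts: pp0:2 pp1:2 pp2:2
Op 2: write(P1, v2, 158). refcount(pp2)=2>1 -> COPY to pp3. 4 ppages; refcounts: pp0:2 pp1:2 pp2:1 pp3:1
Op 3: write(P0, v0, 142). refcount(pp0)=2>1 -> COPY to pp4. 5 ppages; refcounts: pp0:1 pp1:2 pp2:1 pp3:1 pp4:1
Op 4: fork(P1) -> P2. 5 ppages; refcounts: pp0:2 pp1:3 pp2:1 pp3:2 pp4:1
Op 5: write(P0, v0, 193). refcount(pp4)=1 -> write in place. 5 ppages; refcounts: pp0:2 pp1:3 pp2:1 pp3:2 pp4:1
Op 6: read(P0, v1) -> 35. No state change.

yes yes no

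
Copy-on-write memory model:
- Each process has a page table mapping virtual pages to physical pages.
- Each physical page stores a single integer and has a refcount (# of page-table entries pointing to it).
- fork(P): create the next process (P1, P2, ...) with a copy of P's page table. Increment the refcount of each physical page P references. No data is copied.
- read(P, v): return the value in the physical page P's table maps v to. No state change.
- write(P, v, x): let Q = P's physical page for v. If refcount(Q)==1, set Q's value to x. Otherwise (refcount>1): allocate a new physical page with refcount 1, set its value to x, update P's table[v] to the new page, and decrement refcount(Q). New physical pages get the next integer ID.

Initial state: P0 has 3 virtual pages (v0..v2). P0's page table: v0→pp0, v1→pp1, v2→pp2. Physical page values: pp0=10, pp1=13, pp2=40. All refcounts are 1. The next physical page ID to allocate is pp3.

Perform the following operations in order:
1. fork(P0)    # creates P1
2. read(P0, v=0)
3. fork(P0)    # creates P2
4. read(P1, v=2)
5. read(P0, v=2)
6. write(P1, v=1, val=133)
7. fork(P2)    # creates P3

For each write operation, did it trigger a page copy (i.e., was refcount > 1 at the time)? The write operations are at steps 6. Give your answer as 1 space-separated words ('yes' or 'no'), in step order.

Op 1: fork(P0) -> P1. 3 ppages; refcounts: pp0:2 pp1:2 pp2:2
Op 2: read(P0, v0) -> 10. No state change.
Op 3: fork(P0) -> P2. 3 ppages; refcounts: pp0:3 pp1:3 pp2:3
Op 4: read(P1, v2) -> 40. No state change.
Op 5: read(P0, v2) -> 40. No state change.
Op 6: write(P1, v1, 133). refcount(pp1)=3>1 -> COPY to pp3. 4 ppages; refcounts: pp0:3 pp1:2 pp2:3 pp3:1
Op 7: fork(P2) -> P3. 4 ppages; refcounts: pp0:4 pp1:3 pp2:4 pp3:1

yes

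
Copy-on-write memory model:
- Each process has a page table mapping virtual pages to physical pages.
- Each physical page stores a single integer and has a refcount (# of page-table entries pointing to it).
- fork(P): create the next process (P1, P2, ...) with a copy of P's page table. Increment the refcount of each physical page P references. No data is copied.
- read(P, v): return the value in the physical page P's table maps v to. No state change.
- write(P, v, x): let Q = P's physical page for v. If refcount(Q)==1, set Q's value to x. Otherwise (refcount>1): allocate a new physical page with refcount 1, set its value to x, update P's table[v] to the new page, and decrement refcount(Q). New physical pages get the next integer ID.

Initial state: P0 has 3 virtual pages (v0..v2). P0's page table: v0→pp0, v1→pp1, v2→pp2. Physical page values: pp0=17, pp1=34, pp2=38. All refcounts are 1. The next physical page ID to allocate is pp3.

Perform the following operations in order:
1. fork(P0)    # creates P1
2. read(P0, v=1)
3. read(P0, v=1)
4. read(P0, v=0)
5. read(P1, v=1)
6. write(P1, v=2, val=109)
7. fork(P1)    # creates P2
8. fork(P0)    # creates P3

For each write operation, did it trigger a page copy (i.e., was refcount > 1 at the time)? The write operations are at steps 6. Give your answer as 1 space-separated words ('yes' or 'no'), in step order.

Op 1: fork(P0) -> P1. 3 ppages; refcounts: pp0:2 pp1:2 pp2:2
Op 2: read(P0, v1) -> 34. No state change.
Op 3: read(P0, v1) -> 34. No state change.
Op 4: read(P0, v0) -> 17. No state change.
Op 5: read(P1, v1) -> 34. No state change.
Op 6: write(P1, v2, 109). refcount(pp2)=2>1 -> COPY to pp3. 4 ppages; refcounts: pp0:2 pp1:2 pp2:1 pp3:1
Op 7: fork(P1) -> P2. 4 ppages; refcounts: pp0:3 pp1:3 pp2:1 pp3:2
Op 8: fork(P0) -> P3. 4 ppages; refcounts: pp0:4 pp1:4 pp2:2 pp3:2

yes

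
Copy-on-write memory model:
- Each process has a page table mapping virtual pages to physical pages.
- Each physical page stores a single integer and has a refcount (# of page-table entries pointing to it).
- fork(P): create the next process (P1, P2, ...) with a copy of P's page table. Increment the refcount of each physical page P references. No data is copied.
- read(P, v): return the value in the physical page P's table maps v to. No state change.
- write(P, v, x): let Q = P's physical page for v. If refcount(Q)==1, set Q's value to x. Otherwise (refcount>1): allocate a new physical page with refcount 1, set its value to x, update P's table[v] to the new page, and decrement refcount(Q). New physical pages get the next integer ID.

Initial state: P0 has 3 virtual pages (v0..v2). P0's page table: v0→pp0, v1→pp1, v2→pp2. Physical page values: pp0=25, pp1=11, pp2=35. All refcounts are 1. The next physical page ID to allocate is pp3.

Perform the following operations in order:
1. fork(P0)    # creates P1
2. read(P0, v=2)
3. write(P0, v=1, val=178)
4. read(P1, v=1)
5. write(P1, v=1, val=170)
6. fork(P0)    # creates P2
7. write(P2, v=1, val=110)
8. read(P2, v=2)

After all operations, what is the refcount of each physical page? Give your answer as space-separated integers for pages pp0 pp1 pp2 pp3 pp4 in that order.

Op 1: fork(P0) -> P1. 3 ppages; refcounts: pp0:2 pp1:2 pp2:2
Op 2: read(P0, v2) -> 35. No state change.
Op 3: write(P0, v1, 178). refcount(pp1)=2>1 -> COPY to pp3. 4 ppages; refcounts: pp0:2 pp1:1 pp2:2 pp3:1
Op 4: read(P1, v1) -> 11. No state change.
Op 5: write(P1, v1, 170). refcount(pp1)=1 -> write in place. 4 ppages; refcounts: pp0:2 pp1:1 pp2:2 pp3:1
Op 6: fork(P0) -> P2. 4 ppages; refcounts: pp0:3 pp1:1 pp2:3 pp3:2
Op 7: write(P2, v1, 110). refcount(pp3)=2>1 -> COPY to pp4. 5 ppages; refcounts: pp0:3 pp1:1 pp2:3 pp3:1 pp4:1
Op 8: read(P2, v2) -> 35. No state change.

Answer: 3 1 3 1 1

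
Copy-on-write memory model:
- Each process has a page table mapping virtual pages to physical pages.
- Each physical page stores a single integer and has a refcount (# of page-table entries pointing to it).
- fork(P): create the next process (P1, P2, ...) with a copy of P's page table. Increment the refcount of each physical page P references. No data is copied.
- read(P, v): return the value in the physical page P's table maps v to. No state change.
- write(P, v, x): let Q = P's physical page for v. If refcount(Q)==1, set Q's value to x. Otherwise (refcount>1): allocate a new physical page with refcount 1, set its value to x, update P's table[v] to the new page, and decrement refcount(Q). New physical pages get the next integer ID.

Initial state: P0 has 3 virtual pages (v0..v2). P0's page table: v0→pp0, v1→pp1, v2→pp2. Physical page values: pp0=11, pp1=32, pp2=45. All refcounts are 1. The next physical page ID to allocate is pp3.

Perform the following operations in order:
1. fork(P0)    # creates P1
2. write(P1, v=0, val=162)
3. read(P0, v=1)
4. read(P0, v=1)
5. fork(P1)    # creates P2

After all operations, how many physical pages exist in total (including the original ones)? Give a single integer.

Op 1: fork(P0) -> P1. 3 ppages; refcounts: pp0:2 pp1:2 pp2:2
Op 2: write(P1, v0, 162). refcount(pp0)=2>1 -> COPY to pp3. 4 ppages; refcounts: pp0:1 pp1:2 pp2:2 pp3:1
Op 3: read(P0, v1) -> 32. No state change.
Op 4: read(P0, v1) -> 32. No state change.
Op 5: fork(P1) -> P2. 4 ppages; refcounts: pp0:1 pp1:3 pp2:3 pp3:2

Answer: 4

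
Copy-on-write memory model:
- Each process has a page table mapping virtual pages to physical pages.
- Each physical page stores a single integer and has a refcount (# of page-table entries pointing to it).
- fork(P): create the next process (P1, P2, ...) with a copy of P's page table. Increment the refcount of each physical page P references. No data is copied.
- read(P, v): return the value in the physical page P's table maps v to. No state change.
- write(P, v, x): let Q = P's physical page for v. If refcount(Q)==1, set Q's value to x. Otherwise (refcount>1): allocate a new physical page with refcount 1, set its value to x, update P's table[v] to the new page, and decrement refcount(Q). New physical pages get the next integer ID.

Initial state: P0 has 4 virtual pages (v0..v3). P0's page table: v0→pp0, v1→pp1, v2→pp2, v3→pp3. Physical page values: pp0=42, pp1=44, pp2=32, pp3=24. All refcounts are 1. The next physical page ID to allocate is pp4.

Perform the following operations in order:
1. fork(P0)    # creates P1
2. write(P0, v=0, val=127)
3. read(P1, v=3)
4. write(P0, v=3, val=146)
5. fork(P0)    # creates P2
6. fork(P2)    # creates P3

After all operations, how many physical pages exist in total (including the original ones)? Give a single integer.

Answer: 6

Derivation:
Op 1: fork(P0) -> P1. 4 ppages; refcounts: pp0:2 pp1:2 pp2:2 pp3:2
Op 2: write(P0, v0, 127). refcount(pp0)=2>1 -> COPY to pp4. 5 ppages; refcounts: pp0:1 pp1:2 pp2:2 pp3:2 pp4:1
Op 3: read(P1, v3) -> 24. No state change.
Op 4: write(P0, v3, 146). refcount(pp3)=2>1 -> COPY to pp5. 6 ppages; refcounts: pp0:1 pp1:2 pp2:2 pp3:1 pp4:1 pp5:1
Op 5: fork(P0) -> P2. 6 ppages; refcounts: pp0:1 pp1:3 pp2:3 pp3:1 pp4:2 pp5:2
Op 6: fork(P2) -> P3. 6 ppages; refcounts: pp0:1 pp1:4 pp2:4 pp3:1 pp4:3 pp5:3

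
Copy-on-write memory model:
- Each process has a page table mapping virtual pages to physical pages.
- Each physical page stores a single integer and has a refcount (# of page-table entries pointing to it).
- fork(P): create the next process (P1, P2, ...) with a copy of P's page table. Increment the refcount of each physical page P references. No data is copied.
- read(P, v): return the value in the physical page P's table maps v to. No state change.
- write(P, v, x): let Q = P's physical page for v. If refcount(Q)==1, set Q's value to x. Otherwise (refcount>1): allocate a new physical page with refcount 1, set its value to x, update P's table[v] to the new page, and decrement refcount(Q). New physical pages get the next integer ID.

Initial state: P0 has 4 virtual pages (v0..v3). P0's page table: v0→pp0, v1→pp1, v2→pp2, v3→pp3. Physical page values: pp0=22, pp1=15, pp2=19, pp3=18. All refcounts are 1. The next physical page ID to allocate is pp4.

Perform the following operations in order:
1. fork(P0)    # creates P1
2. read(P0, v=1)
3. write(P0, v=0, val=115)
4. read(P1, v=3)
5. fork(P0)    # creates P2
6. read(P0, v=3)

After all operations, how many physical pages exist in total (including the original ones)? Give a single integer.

Op 1: fork(P0) -> P1. 4 ppages; refcounts: pp0:2 pp1:2 pp2:2 pp3:2
Op 2: read(P0, v1) -> 15. No state change.
Op 3: write(P0, v0, 115). refcount(pp0)=2>1 -> COPY to pp4. 5 ppages; refcounts: pp0:1 pp1:2 pp2:2 pp3:2 pp4:1
Op 4: read(P1, v3) -> 18. No state change.
Op 5: fork(P0) -> P2. 5 ppages; refcounts: pp0:1 pp1:3 pp2:3 pp3:3 pp4:2
Op 6: read(P0, v3) -> 18. No state change.

Answer: 5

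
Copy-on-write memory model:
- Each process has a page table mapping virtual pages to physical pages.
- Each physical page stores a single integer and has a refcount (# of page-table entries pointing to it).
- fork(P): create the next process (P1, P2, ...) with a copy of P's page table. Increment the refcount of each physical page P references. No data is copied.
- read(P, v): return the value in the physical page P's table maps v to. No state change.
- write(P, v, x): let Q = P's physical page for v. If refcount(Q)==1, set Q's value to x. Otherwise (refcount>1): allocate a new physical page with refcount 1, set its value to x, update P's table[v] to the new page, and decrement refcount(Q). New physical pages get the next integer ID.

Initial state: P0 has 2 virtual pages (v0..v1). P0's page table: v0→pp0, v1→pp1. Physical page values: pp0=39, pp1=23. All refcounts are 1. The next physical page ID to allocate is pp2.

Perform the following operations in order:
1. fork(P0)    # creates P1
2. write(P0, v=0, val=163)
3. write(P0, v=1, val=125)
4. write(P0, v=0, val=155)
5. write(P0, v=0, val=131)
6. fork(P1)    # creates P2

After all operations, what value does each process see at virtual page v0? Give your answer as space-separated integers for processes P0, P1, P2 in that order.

Op 1: fork(P0) -> P1. 2 ppages; refcounts: pp0:2 pp1:2
Op 2: write(P0, v0, 163). refcount(pp0)=2>1 -> COPY to pp2. 3 ppages; refcounts: pp0:1 pp1:2 pp2:1
Op 3: write(P0, v1, 125). refcount(pp1)=2>1 -> COPY to pp3. 4 ppages; refcounts: pp0:1 pp1:1 pp2:1 pp3:1
Op 4: write(P0, v0, 155). refcount(pp2)=1 -> write in place. 4 ppages; refcounts: pp0:1 pp1:1 pp2:1 pp3:1
Op 5: write(P0, v0, 131). refcount(pp2)=1 -> write in place. 4 ppages; refcounts: pp0:1 pp1:1 pp2:1 pp3:1
Op 6: fork(P1) -> P2. 4 ppages; refcounts: pp0:2 pp1:2 pp2:1 pp3:1
P0: v0 -> pp2 = 131
P1: v0 -> pp0 = 39
P2: v0 -> pp0 = 39

Answer: 131 39 39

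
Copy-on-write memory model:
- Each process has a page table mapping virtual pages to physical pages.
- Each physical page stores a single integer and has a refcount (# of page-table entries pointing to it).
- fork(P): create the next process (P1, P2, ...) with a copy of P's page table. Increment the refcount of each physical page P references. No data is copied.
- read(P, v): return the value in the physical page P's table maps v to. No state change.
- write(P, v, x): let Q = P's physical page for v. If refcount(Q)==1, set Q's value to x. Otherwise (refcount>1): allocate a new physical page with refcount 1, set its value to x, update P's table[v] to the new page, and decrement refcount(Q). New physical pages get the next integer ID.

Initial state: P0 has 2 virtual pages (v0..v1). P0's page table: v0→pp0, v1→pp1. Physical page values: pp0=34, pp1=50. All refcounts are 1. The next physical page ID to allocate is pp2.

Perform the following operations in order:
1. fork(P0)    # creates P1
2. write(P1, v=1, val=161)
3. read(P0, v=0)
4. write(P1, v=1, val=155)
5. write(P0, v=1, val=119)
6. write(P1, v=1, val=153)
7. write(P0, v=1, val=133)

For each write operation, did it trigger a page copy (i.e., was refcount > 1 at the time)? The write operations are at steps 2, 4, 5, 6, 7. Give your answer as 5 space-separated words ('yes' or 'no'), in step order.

Op 1: fork(P0) -> P1. 2 ppages; refcounts: pp0:2 pp1:2
Op 2: write(P1, v1, 161). refcount(pp1)=2>1 -> COPY to pp2. 3 ppages; refcounts: pp0:2 pp1:1 pp2:1
Op 3: read(P0, v0) -> 34. No state change.
Op 4: write(P1, v1, 155). refcount(pp2)=1 -> write in place. 3 ppages; refcounts: pp0:2 pp1:1 pp2:1
Op 5: write(P0, v1, 119). refcount(pp1)=1 -> write in place. 3 ppages; refcounts: pp0:2 pp1:1 pp2:1
Op 6: write(P1, v1, 153). refcount(pp2)=1 -> write in place. 3 ppages; refcounts: pp0:2 pp1:1 pp2:1
Op 7: write(P0, v1, 133). refcount(pp1)=1 -> write in place. 3 ppages; refcounts: pp0:2 pp1:1 pp2:1

yes no no no no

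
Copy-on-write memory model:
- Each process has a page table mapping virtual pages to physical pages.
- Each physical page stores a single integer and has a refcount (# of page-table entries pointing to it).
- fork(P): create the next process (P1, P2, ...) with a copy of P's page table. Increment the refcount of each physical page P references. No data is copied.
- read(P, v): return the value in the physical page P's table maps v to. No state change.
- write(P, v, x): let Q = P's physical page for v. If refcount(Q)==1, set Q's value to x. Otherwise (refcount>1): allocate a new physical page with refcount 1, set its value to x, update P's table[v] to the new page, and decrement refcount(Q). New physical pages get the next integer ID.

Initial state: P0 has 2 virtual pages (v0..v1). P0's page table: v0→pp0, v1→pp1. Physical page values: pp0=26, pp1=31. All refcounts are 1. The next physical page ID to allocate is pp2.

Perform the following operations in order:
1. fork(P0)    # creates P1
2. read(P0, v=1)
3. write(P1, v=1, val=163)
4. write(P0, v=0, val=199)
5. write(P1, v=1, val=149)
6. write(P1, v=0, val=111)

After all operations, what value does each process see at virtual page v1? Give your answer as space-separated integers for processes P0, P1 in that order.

Answer: 31 149

Derivation:
Op 1: fork(P0) -> P1. 2 ppages; refcounts: pp0:2 pp1:2
Op 2: read(P0, v1) -> 31. No state change.
Op 3: write(P1, v1, 163). refcount(pp1)=2>1 -> COPY to pp2. 3 ppages; refcounts: pp0:2 pp1:1 pp2:1
Op 4: write(P0, v0, 199). refcount(pp0)=2>1 -> COPY to pp3. 4 ppages; refcounts: pp0:1 pp1:1 pp2:1 pp3:1
Op 5: write(P1, v1, 149). refcount(pp2)=1 -> write in place. 4 ppages; refcounts: pp0:1 pp1:1 pp2:1 pp3:1
Op 6: write(P1, v0, 111). refcount(pp0)=1 -> write in place. 4 ppages; refcounts: pp0:1 pp1:1 pp2:1 pp3:1
P0: v1 -> pp1 = 31
P1: v1 -> pp2 = 149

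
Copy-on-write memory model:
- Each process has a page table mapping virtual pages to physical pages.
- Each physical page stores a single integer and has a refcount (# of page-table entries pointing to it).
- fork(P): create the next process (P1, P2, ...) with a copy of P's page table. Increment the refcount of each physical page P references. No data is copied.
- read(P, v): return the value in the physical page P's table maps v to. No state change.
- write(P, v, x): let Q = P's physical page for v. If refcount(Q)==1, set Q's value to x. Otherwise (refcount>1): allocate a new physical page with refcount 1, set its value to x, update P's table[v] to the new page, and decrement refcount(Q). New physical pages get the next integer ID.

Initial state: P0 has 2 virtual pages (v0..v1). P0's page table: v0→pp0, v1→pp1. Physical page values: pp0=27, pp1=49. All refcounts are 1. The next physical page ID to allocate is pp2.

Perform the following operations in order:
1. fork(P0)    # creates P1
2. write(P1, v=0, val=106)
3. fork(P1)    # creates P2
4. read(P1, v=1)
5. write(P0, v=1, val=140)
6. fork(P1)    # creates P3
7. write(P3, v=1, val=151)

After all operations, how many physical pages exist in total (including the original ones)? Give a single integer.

Answer: 5

Derivation:
Op 1: fork(P0) -> P1. 2 ppages; refcounts: pp0:2 pp1:2
Op 2: write(P1, v0, 106). refcount(pp0)=2>1 -> COPY to pp2. 3 ppages; refcounts: pp0:1 pp1:2 pp2:1
Op 3: fork(P1) -> P2. 3 ppages; refcounts: pp0:1 pp1:3 pp2:2
Op 4: read(P1, v1) -> 49. No state change.
Op 5: write(P0, v1, 140). refcount(pp1)=3>1 -> COPY to pp3. 4 ppages; refcounts: pp0:1 pp1:2 pp2:2 pp3:1
Op 6: fork(P1) -> P3. 4 ppages; refcounts: pp0:1 pp1:3 pp2:3 pp3:1
Op 7: write(P3, v1, 151). refcount(pp1)=3>1 -> COPY to pp4. 5 ppages; refcounts: pp0:1 pp1:2 pp2:3 pp3:1 pp4:1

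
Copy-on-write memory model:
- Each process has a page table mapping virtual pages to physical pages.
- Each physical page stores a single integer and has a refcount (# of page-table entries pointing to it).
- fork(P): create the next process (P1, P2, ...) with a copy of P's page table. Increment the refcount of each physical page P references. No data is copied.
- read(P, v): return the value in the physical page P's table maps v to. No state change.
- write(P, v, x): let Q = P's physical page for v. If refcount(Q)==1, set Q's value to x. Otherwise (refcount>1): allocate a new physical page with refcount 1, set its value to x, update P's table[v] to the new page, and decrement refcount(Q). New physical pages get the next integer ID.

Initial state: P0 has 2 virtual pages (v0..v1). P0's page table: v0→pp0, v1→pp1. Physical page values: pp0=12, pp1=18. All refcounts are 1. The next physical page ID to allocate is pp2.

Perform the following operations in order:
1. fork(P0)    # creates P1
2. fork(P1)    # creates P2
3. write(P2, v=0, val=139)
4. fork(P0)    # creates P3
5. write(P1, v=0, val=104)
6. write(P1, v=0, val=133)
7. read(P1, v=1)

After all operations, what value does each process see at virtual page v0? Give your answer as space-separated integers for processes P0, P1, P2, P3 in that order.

Answer: 12 133 139 12

Derivation:
Op 1: fork(P0) -> P1. 2 ppages; refcounts: pp0:2 pp1:2
Op 2: fork(P1) -> P2. 2 ppages; refcounts: pp0:3 pp1:3
Op 3: write(P2, v0, 139). refcount(pp0)=3>1 -> COPY to pp2. 3 ppages; refcounts: pp0:2 pp1:3 pp2:1
Op 4: fork(P0) -> P3. 3 ppages; refcounts: pp0:3 pp1:4 pp2:1
Op 5: write(P1, v0, 104). refcount(pp0)=3>1 -> COPY to pp3. 4 ppages; refcounts: pp0:2 pp1:4 pp2:1 pp3:1
Op 6: write(P1, v0, 133). refcount(pp3)=1 -> write in place. 4 ppages; refcounts: pp0:2 pp1:4 pp2:1 pp3:1
Op 7: read(P1, v1) -> 18. No state change.
P0: v0 -> pp0 = 12
P1: v0 -> pp3 = 133
P2: v0 -> pp2 = 139
P3: v0 -> pp0 = 12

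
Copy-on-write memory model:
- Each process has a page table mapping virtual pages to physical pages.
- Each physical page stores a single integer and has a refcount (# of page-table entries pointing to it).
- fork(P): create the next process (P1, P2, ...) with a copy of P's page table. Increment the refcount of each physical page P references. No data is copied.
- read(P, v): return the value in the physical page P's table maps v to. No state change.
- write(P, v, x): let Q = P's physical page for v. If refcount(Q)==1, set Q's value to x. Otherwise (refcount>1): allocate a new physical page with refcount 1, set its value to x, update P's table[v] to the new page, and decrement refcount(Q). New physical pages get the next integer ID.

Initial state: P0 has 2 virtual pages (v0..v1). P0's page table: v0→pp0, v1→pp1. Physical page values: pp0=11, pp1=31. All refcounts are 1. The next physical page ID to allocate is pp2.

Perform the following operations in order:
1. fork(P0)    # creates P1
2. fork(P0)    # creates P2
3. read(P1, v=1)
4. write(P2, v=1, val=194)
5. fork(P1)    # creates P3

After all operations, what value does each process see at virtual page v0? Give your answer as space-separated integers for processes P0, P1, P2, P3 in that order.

Op 1: fork(P0) -> P1. 2 ppages; refcounts: pp0:2 pp1:2
Op 2: fork(P0) -> P2. 2 ppages; refcounts: pp0:3 pp1:3
Op 3: read(P1, v1) -> 31. No state change.
Op 4: write(P2, v1, 194). refcount(pp1)=3>1 -> COPY to pp2. 3 ppages; refcounts: pp0:3 pp1:2 pp2:1
Op 5: fork(P1) -> P3. 3 ppages; refcounts: pp0:4 pp1:3 pp2:1
P0: v0 -> pp0 = 11
P1: v0 -> pp0 = 11
P2: v0 -> pp0 = 11
P3: v0 -> pp0 = 11

Answer: 11 11 11 11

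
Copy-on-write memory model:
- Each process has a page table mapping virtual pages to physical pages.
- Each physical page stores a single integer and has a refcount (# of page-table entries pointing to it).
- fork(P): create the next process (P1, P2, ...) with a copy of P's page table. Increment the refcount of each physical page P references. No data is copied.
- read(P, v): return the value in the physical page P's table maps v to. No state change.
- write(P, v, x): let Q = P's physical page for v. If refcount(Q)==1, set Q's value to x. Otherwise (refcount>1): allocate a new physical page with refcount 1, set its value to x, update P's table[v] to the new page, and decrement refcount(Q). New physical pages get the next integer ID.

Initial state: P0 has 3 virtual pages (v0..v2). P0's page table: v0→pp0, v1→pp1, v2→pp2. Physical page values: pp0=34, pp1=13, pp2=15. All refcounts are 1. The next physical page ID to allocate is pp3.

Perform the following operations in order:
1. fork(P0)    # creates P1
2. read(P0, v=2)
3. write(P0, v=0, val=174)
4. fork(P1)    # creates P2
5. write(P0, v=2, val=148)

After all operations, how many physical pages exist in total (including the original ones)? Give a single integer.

Op 1: fork(P0) -> P1. 3 ppages; refcounts: pp0:2 pp1:2 pp2:2
Op 2: read(P0, v2) -> 15. No state change.
Op 3: write(P0, v0, 174). refcount(pp0)=2>1 -> COPY to pp3. 4 ppages; refcounts: pp0:1 pp1:2 pp2:2 pp3:1
Op 4: fork(P1) -> P2. 4 ppages; refcounts: pp0:2 pp1:3 pp2:3 pp3:1
Op 5: write(P0, v2, 148). refcount(pp2)=3>1 -> COPY to pp4. 5 ppages; refcounts: pp0:2 pp1:3 pp2:2 pp3:1 pp4:1

Answer: 5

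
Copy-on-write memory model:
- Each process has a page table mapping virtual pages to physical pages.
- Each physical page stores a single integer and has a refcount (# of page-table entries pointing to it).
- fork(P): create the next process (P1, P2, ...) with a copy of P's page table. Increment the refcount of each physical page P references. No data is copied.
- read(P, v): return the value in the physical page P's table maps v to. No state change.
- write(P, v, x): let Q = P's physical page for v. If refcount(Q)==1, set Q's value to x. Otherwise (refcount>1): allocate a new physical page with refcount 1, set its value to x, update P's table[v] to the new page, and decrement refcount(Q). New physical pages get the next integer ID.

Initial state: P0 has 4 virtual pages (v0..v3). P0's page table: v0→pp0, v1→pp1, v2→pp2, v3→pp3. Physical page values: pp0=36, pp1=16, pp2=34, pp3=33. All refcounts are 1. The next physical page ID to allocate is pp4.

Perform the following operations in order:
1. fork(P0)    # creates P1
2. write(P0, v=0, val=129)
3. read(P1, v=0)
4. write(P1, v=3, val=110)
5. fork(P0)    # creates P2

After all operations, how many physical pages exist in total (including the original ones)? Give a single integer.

Answer: 6

Derivation:
Op 1: fork(P0) -> P1. 4 ppages; refcounts: pp0:2 pp1:2 pp2:2 pp3:2
Op 2: write(P0, v0, 129). refcount(pp0)=2>1 -> COPY to pp4. 5 ppages; refcounts: pp0:1 pp1:2 pp2:2 pp3:2 pp4:1
Op 3: read(P1, v0) -> 36. No state change.
Op 4: write(P1, v3, 110). refcount(pp3)=2>1 -> COPY to pp5. 6 ppages; refcounts: pp0:1 pp1:2 pp2:2 pp3:1 pp4:1 pp5:1
Op 5: fork(P0) -> P2. 6 ppages; refcounts: pp0:1 pp1:3 pp2:3 pp3:2 pp4:2 pp5:1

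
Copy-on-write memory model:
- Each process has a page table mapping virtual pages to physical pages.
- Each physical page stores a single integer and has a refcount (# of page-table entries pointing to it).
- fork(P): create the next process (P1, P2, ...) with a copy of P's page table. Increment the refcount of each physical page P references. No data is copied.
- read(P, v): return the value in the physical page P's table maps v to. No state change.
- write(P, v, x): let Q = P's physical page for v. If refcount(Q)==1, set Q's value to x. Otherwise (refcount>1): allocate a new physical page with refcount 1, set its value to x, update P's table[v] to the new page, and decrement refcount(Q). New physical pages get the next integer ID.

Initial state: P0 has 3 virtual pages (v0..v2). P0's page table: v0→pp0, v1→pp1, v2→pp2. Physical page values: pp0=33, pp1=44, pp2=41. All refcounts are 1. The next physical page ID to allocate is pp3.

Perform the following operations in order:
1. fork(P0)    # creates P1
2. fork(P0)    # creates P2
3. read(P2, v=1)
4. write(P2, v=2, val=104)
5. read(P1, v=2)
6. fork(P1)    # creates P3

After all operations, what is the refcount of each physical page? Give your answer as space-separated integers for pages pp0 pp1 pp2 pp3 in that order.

Answer: 4 4 3 1

Derivation:
Op 1: fork(P0) -> P1. 3 ppages; refcounts: pp0:2 pp1:2 pp2:2
Op 2: fork(P0) -> P2. 3 ppages; refcounts: pp0:3 pp1:3 pp2:3
Op 3: read(P2, v1) -> 44. No state change.
Op 4: write(P2, v2, 104). refcount(pp2)=3>1 -> COPY to pp3. 4 ppages; refcounts: pp0:3 pp1:3 pp2:2 pp3:1
Op 5: read(P1, v2) -> 41. No state change.
Op 6: fork(P1) -> P3. 4 ppages; refcounts: pp0:4 pp1:4 pp2:3 pp3:1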